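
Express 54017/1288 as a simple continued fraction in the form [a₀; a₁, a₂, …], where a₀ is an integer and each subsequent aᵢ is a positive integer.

[41; 1, 15, 3, 3, 2, 3]

⌊54017/1288⌋ = 41, remainder 1209
⌊1288/1209⌋ = 1, remainder 79
⌊1209/79⌋ = 15, remainder 24
⌊79/24⌋ = 3, remainder 7
⌊24/7⌋ = 3, remainder 3
⌊7/3⌋ = 2, remainder 1
⌊3/1⌋ = 3, remainder 0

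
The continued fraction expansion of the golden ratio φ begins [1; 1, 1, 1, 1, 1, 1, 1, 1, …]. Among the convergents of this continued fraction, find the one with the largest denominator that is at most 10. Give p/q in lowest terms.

a_0 = 1: 1/1  (≤ bound)
a_1 = 1: 2/1  (≤ bound)
a_2 = 1: 3/2  (≤ bound)
a_3 = 1: 5/3  (≤ bound)
a_4 = 1: 8/5  (≤ bound)
a_5 = 1: 13/8  (≤ bound)
a_6 = 1: 21/13  (> 10, stop)

13/8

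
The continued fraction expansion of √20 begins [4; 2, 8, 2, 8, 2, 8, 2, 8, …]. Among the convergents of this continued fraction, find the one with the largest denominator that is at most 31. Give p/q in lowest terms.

76/17

List convergents until the denominator exceeds the bound:
a_0 = 4: 4/1  (≤ bound)
a_1 = 2: 9/2  (≤ bound)
a_2 = 8: 76/17  (≤ bound)
a_3 = 2: 161/36  (> 31, stop)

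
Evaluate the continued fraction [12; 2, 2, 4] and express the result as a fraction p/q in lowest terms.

Starting at the tail and folding back:
Start with 4.
2 + 1/(4/1) = 2 + 1/4 = 9/4
2 + 1/(9/4) = 2 + 4/9 = 22/9
12 + 1/(22/9) = 12 + 9/22 = 273/22

273/22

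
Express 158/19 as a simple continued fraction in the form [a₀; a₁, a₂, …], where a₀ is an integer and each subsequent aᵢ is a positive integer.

[8; 3, 6]

⌊158/19⌋ = 8, remainder 6
⌊19/6⌋ = 3, remainder 1
⌊6/1⌋ = 6, remainder 0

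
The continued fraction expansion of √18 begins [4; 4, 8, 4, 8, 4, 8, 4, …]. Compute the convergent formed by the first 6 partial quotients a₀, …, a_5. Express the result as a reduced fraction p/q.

19601/4620

a_0 = 4: 4/1
a_1 = 4: 17/4
a_2 = 8: 140/33
a_3 = 4: 577/136
a_4 = 8: 4756/1121
a_5 = 4: 19601/4620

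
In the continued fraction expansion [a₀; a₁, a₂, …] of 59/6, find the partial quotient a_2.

Repeatedly divide and take the remainder:
⌊59/6⌋ = 9, remainder 5
⌊6/5⌋ = 1, remainder 1
⌊5/1⌋ = 5, remainder 0

5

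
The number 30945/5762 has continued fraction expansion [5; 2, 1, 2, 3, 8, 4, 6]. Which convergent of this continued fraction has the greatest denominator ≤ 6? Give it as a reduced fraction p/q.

List convergents until the denominator exceeds the bound:
a_0 = 5: 5/1  (≤ bound)
a_1 = 2: 11/2  (≤ bound)
a_2 = 1: 16/3  (≤ bound)
a_3 = 2: 43/8  (> 6, stop)

16/3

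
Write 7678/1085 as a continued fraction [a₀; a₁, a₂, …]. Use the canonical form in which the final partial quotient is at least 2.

Apply division with remainder until the remainder is 0:
⌊7678/1085⌋ = 7, remainder 83
⌊1085/83⌋ = 13, remainder 6
⌊83/6⌋ = 13, remainder 5
⌊6/5⌋ = 1, remainder 1
⌊5/1⌋ = 5, remainder 0

[7; 13, 13, 1, 5]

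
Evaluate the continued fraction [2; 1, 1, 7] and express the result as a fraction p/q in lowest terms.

38/15

a_0 = 2: 2/1
a_1 = 1: 3/1
a_2 = 1: 5/2
a_3 = 7: 38/15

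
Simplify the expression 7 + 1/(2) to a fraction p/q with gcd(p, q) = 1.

Starting at the tail and folding back:
Start with 2.
7 + 1/(2/1) = 7 + 1/2 = 15/2

15/2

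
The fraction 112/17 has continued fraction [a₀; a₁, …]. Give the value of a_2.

1

Apply division with remainder until the remainder is 0:
112 = 6·17 + 10, so a_0 = 6
17 = 1·10 + 7, so a_1 = 1
10 = 1·7 + 3, so a_2 = 1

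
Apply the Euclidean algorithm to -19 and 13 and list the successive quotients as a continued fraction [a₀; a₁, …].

Repeatedly divide and take the remainder:
-19 ÷ 13 → quotient -2, remainder 7
13 ÷ 7 → quotient 1, remainder 6
7 ÷ 6 → quotient 1, remainder 1
6 ÷ 1 → quotient 6, remainder 0

[-2; 1, 1, 6]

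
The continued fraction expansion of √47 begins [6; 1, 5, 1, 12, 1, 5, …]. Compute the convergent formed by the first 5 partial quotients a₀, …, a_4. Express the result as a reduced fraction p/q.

617/90

Start with 12.
1 + 1/(12/1) = 1 + 1/12 = 13/12
5 + 1/(13/12) = 5 + 12/13 = 77/13
1 + 1/(77/13) = 1 + 13/77 = 90/77
6 + 1/(90/77) = 6 + 77/90 = 617/90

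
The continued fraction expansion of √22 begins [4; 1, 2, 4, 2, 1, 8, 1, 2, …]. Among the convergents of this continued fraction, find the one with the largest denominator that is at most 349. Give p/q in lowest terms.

a_0 = 4: 4/1  (≤ bound)
a_1 = 1: 5/1  (≤ bound)
a_2 = 2: 14/3  (≤ bound)
a_3 = 4: 61/13  (≤ bound)
a_4 = 2: 136/29  (≤ bound)
a_5 = 1: 197/42  (≤ bound)
a_6 = 8: 1712/365  (> 349, stop)

197/42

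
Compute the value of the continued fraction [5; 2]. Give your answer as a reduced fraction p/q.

11/2

Work from the innermost term outward:
Start with 2.
5 + 1/(2/1) = 5 + 1/2 = 11/2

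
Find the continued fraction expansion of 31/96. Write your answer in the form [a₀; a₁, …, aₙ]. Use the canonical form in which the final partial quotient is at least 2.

[0; 3, 10, 3]

31 ÷ 96 → quotient 0, remainder 31
96 ÷ 31 → quotient 3, remainder 3
31 ÷ 3 → quotient 10, remainder 1
3 ÷ 1 → quotient 3, remainder 0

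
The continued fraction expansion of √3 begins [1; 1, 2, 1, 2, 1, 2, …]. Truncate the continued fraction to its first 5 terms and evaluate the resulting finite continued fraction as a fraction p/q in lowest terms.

19/11

Start with 2.
1 + 1/(2/1) = 1 + 1/2 = 3/2
2 + 1/(3/2) = 2 + 2/3 = 8/3
1 + 1/(8/3) = 1 + 3/8 = 11/8
1 + 1/(11/8) = 1 + 8/11 = 19/11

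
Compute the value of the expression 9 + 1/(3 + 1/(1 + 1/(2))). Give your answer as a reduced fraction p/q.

Start with 2.
1 + 1/(2/1) = 1 + 1/2 = 3/2
3 + 1/(3/2) = 3 + 2/3 = 11/3
9 + 1/(11/3) = 9 + 3/11 = 102/11

102/11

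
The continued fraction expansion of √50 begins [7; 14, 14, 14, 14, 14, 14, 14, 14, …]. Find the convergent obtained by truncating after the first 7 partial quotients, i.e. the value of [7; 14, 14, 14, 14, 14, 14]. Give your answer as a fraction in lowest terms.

54608393/7722793

a_0 = 7: 7/1
a_1 = 14: 99/14
a_2 = 14: 1393/197
a_3 = 14: 19601/2772
a_4 = 14: 275807/39005
a_5 = 14: 3880899/548842
a_6 = 14: 54608393/7722793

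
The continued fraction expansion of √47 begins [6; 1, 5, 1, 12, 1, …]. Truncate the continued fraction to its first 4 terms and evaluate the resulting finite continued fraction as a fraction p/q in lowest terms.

Start with 1.
5 + 1/(1/1) = 5 + 1/1 = 6/1
1 + 1/(6/1) = 1 + 1/6 = 7/6
6 + 1/(7/6) = 6 + 6/7 = 48/7

48/7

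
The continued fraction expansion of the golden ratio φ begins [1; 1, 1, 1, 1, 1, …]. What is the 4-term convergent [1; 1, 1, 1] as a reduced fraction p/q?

5/3

a_0 = 1: 1/1
a_1 = 1: 2/1
a_2 = 1: 3/2
a_3 = 1: 5/3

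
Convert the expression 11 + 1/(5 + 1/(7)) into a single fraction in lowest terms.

Start with 7.
5 + 1/(7/1) = 5 + 1/7 = 36/7
11 + 1/(36/7) = 11 + 7/36 = 403/36

403/36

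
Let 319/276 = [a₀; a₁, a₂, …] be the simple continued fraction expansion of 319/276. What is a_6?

Run the Euclidean algorithm, recording each quotient:
319 ÷ 276 → quotient 1, remainder 43
276 ÷ 43 → quotient 6, remainder 18
43 ÷ 18 → quotient 2, remainder 7
18 ÷ 7 → quotient 2, remainder 4
7 ÷ 4 → quotient 1, remainder 3
4 ÷ 3 → quotient 1, remainder 1
3 ÷ 1 → quotient 3, remainder 0

3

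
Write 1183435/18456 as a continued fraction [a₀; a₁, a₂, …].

Apply division with remainder until the remainder is 0:
1183435 = 64·18456 + 2251, so a_0 = 64
18456 = 8·2251 + 448, so a_1 = 8
2251 = 5·448 + 11, so a_2 = 5
448 = 40·11 + 8, so a_3 = 40
11 = 1·8 + 3, so a_4 = 1
8 = 2·3 + 2, so a_5 = 2
3 = 1·2 + 1, so a_6 = 1
2 = 2·1 + 0, so a_7 = 2

[64; 8, 5, 40, 1, 2, 1, 2]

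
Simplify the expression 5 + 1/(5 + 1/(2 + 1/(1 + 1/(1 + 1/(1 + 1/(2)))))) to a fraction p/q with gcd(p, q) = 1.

586/113

Starting at the tail and folding back:
Start with 2.
1 + 1/(2/1) = 1 + 1/2 = 3/2
1 + 1/(3/2) = 1 + 2/3 = 5/3
1 + 1/(5/3) = 1 + 3/5 = 8/5
2 + 1/(8/5) = 2 + 5/8 = 21/8
5 + 1/(21/8) = 5 + 8/21 = 113/21
5 + 1/(113/21) = 5 + 21/113 = 586/113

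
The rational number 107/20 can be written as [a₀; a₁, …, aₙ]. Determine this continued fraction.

[5; 2, 1, 6]

Apply division with remainder until the remainder is 0:
107 = 5·20 + 7, so a_0 = 5
20 = 2·7 + 6, so a_1 = 2
7 = 1·6 + 1, so a_2 = 1
6 = 6·1 + 0, so a_3 = 6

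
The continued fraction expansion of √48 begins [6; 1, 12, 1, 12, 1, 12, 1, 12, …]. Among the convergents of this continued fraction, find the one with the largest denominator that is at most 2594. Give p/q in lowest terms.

List convergents until the denominator exceeds the bound:
a_0 = 6: 6/1  (≤ bound)
a_1 = 1: 7/1  (≤ bound)
a_2 = 12: 90/13  (≤ bound)
a_3 = 1: 97/14  (≤ bound)
a_4 = 12: 1254/181  (≤ bound)
a_5 = 1: 1351/195  (≤ bound)
a_6 = 12: 17466/2521  (≤ bound)
a_7 = 1: 18817/2716  (> 2594, stop)

17466/2521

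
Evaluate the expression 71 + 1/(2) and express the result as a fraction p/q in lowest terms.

143/2

Start with 2.
71 + 1/(2/1) = 71 + 1/2 = 143/2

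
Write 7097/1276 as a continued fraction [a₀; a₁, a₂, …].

7097 = 5·1276 + 717, so a_0 = 5
1276 = 1·717 + 559, so a_1 = 1
717 = 1·559 + 158, so a_2 = 1
559 = 3·158 + 85, so a_3 = 3
158 = 1·85 + 73, so a_4 = 1
85 = 1·73 + 12, so a_5 = 1
73 = 6·12 + 1, so a_6 = 6
12 = 12·1 + 0, so a_7 = 12

[5; 1, 1, 3, 1, 1, 6, 12]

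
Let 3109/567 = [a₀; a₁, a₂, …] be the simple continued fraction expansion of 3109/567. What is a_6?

2

3109 = 5·567 + 274, so a_0 = 5
567 = 2·274 + 19, so a_1 = 2
274 = 14·19 + 8, so a_2 = 14
19 = 2·8 + 3, so a_3 = 2
8 = 2·3 + 2, so a_4 = 2
3 = 1·2 + 1, so a_5 = 1
2 = 2·1 + 0, so a_6 = 2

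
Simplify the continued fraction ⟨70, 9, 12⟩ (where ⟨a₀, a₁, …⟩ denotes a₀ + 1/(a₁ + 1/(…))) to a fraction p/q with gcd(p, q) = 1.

a_0 = 70: 70/1
a_1 = 9: 631/9
a_2 = 12: 7642/109

7642/109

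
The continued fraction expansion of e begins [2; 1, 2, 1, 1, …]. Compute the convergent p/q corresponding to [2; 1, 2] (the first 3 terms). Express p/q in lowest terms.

8/3

Start with 2.
1 + 1/(2/1) = 1 + 1/2 = 3/2
2 + 1/(3/2) = 2 + 2/3 = 8/3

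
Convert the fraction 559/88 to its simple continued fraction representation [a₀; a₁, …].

[6; 2, 1, 5, 5]

559 ÷ 88 → quotient 6, remainder 31
88 ÷ 31 → quotient 2, remainder 26
31 ÷ 26 → quotient 1, remainder 5
26 ÷ 5 → quotient 5, remainder 1
5 ÷ 1 → quotient 5, remainder 0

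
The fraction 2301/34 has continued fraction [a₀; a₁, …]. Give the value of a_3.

Run the Euclidean algorithm, recording each quotient:
⌊2301/34⌋ = 67, remainder 23
⌊34/23⌋ = 1, remainder 11
⌊23/11⌋ = 2, remainder 1
⌊11/1⌋ = 11, remainder 0

11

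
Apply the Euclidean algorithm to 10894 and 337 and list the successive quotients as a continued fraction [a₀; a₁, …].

10894 = 32·337 + 110, so a_0 = 32
337 = 3·110 + 7, so a_1 = 3
110 = 15·7 + 5, so a_2 = 15
7 = 1·5 + 2, so a_3 = 1
5 = 2·2 + 1, so a_4 = 2
2 = 2·1 + 0, so a_5 = 2

[32; 3, 15, 1, 2, 2]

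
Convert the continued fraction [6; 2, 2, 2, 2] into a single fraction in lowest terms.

186/29

Starting at the tail and folding back:
Start with 2.
2 + 1/(2/1) = 2 + 1/2 = 5/2
2 + 1/(5/2) = 2 + 2/5 = 12/5
2 + 1/(12/5) = 2 + 5/12 = 29/12
6 + 1/(29/12) = 6 + 12/29 = 186/29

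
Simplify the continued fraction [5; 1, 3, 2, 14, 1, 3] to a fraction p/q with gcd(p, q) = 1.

3160/547

a_0 = 5: 5/1
a_1 = 1: 6/1
a_2 = 3: 23/4
a_3 = 2: 52/9
a_4 = 14: 751/130
a_5 = 1: 803/139
a_6 = 3: 3160/547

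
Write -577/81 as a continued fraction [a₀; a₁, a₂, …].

Apply division with remainder until the remainder is 0:
-577 ÷ 81 → quotient -8, remainder 71
81 ÷ 71 → quotient 1, remainder 10
71 ÷ 10 → quotient 7, remainder 1
10 ÷ 1 → quotient 10, remainder 0

[-8; 1, 7, 10]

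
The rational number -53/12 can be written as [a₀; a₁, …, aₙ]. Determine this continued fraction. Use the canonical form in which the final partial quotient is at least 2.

⌊-53/12⌋ = -5, remainder 7
⌊12/7⌋ = 1, remainder 5
⌊7/5⌋ = 1, remainder 2
⌊5/2⌋ = 2, remainder 1
⌊2/1⌋ = 2, remainder 0

[-5; 1, 1, 2, 2]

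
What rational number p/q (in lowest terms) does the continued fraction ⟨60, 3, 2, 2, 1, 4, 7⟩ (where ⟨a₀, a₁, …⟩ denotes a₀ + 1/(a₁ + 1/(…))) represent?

a_0 = 60: 60/1
a_1 = 3: 181/3
a_2 = 2: 422/7
a_3 = 2: 1025/17
a_4 = 1: 1447/24
a_5 = 4: 6813/113
a_6 = 7: 49138/815

49138/815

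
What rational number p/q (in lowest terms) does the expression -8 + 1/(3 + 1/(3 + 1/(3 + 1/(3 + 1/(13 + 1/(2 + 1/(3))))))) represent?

Start with 3.
2 + 1/(3/1) = 2 + 1/3 = 7/3
13 + 1/(7/3) = 13 + 3/7 = 94/7
3 + 1/(94/7) = 3 + 7/94 = 289/94
3 + 1/(289/94) = 3 + 94/289 = 961/289
3 + 1/(961/289) = 3 + 289/961 = 3172/961
3 + 1/(3172/961) = 3 + 961/3172 = 10477/3172
-8 + 1/(10477/3172) = -8 + 3172/10477 = -80644/10477

-80644/10477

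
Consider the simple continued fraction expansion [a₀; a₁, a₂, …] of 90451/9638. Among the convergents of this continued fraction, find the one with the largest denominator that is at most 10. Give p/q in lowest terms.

a_0 = 9: 9/1  (≤ bound)
a_1 = 2: 19/2  (≤ bound)
a_2 = 1: 28/3  (≤ bound)
a_3 = 1: 47/5  (≤ bound)
a_4 = 2: 122/13  (> 10, stop)

47/5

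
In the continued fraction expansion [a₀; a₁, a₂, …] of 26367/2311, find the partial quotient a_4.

1

26367 ÷ 2311 → quotient 11, remainder 946
2311 ÷ 946 → quotient 2, remainder 419
946 ÷ 419 → quotient 2, remainder 108
419 ÷ 108 → quotient 3, remainder 95
108 ÷ 95 → quotient 1, remainder 13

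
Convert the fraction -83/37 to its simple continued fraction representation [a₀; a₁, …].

-83 = -3·37 + 28, so a_0 = -3
37 = 1·28 + 9, so a_1 = 1
28 = 3·9 + 1, so a_2 = 3
9 = 9·1 + 0, so a_3 = 9

[-3; 1, 3, 9]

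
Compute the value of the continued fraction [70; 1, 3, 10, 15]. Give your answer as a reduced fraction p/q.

Start with 15.
10 + 1/(15/1) = 10 + 1/15 = 151/15
3 + 1/(151/15) = 3 + 15/151 = 468/151
1 + 1/(468/151) = 1 + 151/468 = 619/468
70 + 1/(619/468) = 70 + 468/619 = 43798/619

43798/619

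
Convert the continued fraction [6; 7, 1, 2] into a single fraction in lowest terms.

Compute successive convergents:
a_0 = 6: 6/1
a_1 = 7: 43/7
a_2 = 1: 49/8
a_3 = 2: 141/23

141/23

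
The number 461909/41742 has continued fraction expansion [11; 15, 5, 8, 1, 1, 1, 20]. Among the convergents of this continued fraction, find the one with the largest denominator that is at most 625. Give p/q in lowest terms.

6894/623

a_0 = 11: 11/1  (≤ bound)
a_1 = 15: 166/15  (≤ bound)
a_2 = 5: 841/76  (≤ bound)
a_3 = 8: 6894/623  (≤ bound)
a_4 = 1: 7735/699  (> 625, stop)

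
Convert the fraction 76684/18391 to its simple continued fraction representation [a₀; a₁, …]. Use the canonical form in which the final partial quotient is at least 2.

76684 = 4·18391 + 3120, so a_0 = 4
18391 = 5·3120 + 2791, so a_1 = 5
3120 = 1·2791 + 329, so a_2 = 1
2791 = 8·329 + 159, so a_3 = 8
329 = 2·159 + 11, so a_4 = 2
159 = 14·11 + 5, so a_5 = 14
11 = 2·5 + 1, so a_6 = 2
5 = 5·1 + 0, so a_7 = 5

[4; 5, 1, 8, 2, 14, 2, 5]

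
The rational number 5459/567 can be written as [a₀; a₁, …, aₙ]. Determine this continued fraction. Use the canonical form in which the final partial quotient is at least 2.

Apply division with remainder until the remainder is 0:
⌊5459/567⌋ = 9, remainder 356
⌊567/356⌋ = 1, remainder 211
⌊356/211⌋ = 1, remainder 145
⌊211/145⌋ = 1, remainder 66
⌊145/66⌋ = 2, remainder 13
⌊66/13⌋ = 5, remainder 1
⌊13/1⌋ = 13, remainder 0

[9; 1, 1, 1, 2, 5, 13]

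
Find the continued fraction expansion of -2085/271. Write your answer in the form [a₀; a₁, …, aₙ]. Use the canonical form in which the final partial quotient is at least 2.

Repeatedly divide and take the remainder:
-2085 = -8·271 + 83, so a_0 = -8
271 = 3·83 + 22, so a_1 = 3
83 = 3·22 + 17, so a_2 = 3
22 = 1·17 + 5, so a_3 = 1
17 = 3·5 + 2, so a_4 = 3
5 = 2·2 + 1, so a_5 = 2
2 = 2·1 + 0, so a_6 = 2

[-8; 3, 3, 1, 3, 2, 2]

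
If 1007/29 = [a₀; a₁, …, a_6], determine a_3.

1

1007 = 34·29 + 21, so a_0 = 34
29 = 1·21 + 8, so a_1 = 1
21 = 2·8 + 5, so a_2 = 2
8 = 1·5 + 3, so a_3 = 1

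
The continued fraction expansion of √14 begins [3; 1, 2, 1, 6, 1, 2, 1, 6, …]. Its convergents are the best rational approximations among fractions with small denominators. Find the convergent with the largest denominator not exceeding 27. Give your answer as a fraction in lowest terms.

101/27

a_0 = 3: 3/1  (≤ bound)
a_1 = 1: 4/1  (≤ bound)
a_2 = 2: 11/3  (≤ bound)
a_3 = 1: 15/4  (≤ bound)
a_4 = 6: 101/27  (≤ bound)
a_5 = 1: 116/31  (> 27, stop)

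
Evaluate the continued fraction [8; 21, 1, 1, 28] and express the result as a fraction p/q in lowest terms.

Starting at the tail and folding back:
Start with 28.
1 + 1/(28/1) = 1 + 1/28 = 29/28
1 + 1/(29/28) = 1 + 28/29 = 57/29
21 + 1/(57/29) = 21 + 29/57 = 1226/57
8 + 1/(1226/57) = 8 + 57/1226 = 9865/1226

9865/1226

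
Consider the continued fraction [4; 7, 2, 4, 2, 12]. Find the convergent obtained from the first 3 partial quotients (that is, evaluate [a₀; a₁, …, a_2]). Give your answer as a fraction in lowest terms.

62/15

Start with 2.
7 + 1/(2/1) = 7 + 1/2 = 15/2
4 + 1/(15/2) = 4 + 2/15 = 62/15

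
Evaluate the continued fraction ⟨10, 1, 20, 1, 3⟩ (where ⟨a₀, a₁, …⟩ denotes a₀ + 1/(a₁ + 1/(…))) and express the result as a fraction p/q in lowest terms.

a_0 = 10: 10/1
a_1 = 1: 11/1
a_2 = 20: 230/21
a_3 = 1: 241/22
a_4 = 3: 953/87

953/87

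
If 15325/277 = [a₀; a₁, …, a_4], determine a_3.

1

Run the Euclidean algorithm, recording each quotient:
⌊15325/277⌋ = 55, remainder 90
⌊277/90⌋ = 3, remainder 7
⌊90/7⌋ = 12, remainder 6
⌊7/6⌋ = 1, remainder 1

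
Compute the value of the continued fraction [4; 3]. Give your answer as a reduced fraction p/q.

13/3

Build up convergents one term at a time:
a_0 = 4: 4/1
a_1 = 3: 13/3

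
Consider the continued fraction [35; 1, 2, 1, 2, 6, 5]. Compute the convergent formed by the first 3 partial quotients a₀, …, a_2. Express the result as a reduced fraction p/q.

107/3

Starting at the tail and folding back:
Start with 2.
1 + 1/(2/1) = 1 + 1/2 = 3/2
35 + 1/(3/2) = 35 + 2/3 = 107/3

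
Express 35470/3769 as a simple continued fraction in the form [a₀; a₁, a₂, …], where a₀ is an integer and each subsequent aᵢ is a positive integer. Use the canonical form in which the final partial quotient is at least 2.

35470 = 9·3769 + 1549, so a_0 = 9
3769 = 2·1549 + 671, so a_1 = 2
1549 = 2·671 + 207, so a_2 = 2
671 = 3·207 + 50, so a_3 = 3
207 = 4·50 + 7, so a_4 = 4
50 = 7·7 + 1, so a_5 = 7
7 = 7·1 + 0, so a_6 = 7

[9; 2, 2, 3, 4, 7, 7]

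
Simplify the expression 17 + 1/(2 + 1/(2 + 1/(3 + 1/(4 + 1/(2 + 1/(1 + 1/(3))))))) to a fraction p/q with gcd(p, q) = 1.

Starting at the tail and folding back:
Start with 3.
1 + 1/(3/1) = 1 + 1/3 = 4/3
2 + 1/(4/3) = 2 + 3/4 = 11/4
4 + 1/(11/4) = 4 + 4/11 = 48/11
3 + 1/(48/11) = 3 + 11/48 = 155/48
2 + 1/(155/48) = 2 + 48/155 = 358/155
2 + 1/(358/155) = 2 + 155/358 = 871/358
17 + 1/(871/358) = 17 + 358/871 = 15165/871

15165/871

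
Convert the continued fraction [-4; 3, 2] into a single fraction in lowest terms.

-26/7

Compute successive convergents:
a_0 = -4: -4/1
a_1 = 3: -11/3
a_2 = 2: -26/7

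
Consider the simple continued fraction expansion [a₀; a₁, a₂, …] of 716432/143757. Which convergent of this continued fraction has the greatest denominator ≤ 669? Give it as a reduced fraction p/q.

a_0 = 4: 4/1  (≤ bound)
a_1 = 1: 5/1  (≤ bound)
a_2 = 60: 304/61  (≤ bound)
a_3 = 10: 3045/611  (≤ bound)
a_4 = 1: 3349/672  (> 669, stop)

3045/611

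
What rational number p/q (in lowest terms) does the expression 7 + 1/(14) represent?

99/14

Start with 14.
7 + 1/(14/1) = 7 + 1/14 = 99/14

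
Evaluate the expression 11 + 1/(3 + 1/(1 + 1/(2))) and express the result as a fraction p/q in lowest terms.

Start with 2.
1 + 1/(2/1) = 1 + 1/2 = 3/2
3 + 1/(3/2) = 3 + 2/3 = 11/3
11 + 1/(11/3) = 11 + 3/11 = 124/11

124/11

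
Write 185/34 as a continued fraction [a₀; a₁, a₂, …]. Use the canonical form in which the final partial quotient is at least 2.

[5; 2, 3, 1, 3]

⌊185/34⌋ = 5, remainder 15
⌊34/15⌋ = 2, remainder 4
⌊15/4⌋ = 3, remainder 3
⌊4/3⌋ = 1, remainder 1
⌊3/1⌋ = 3, remainder 0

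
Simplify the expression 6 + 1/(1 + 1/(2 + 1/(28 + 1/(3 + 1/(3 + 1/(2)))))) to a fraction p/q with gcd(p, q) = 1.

Compute successive convergents:
a_0 = 6: 6/1
a_1 = 1: 7/1
a_2 = 2: 20/3
a_3 = 28: 567/85
a_4 = 3: 1721/258
a_5 = 3: 5730/859
a_6 = 2: 13181/1976

13181/1976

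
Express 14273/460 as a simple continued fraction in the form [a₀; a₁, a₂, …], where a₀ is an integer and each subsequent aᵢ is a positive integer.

[31; 35, 2, 1, 1, 2]

Apply division with remainder until the remainder is 0:
14273 ÷ 460 → quotient 31, remainder 13
460 ÷ 13 → quotient 35, remainder 5
13 ÷ 5 → quotient 2, remainder 3
5 ÷ 3 → quotient 1, remainder 2
3 ÷ 2 → quotient 1, remainder 1
2 ÷ 1 → quotient 2, remainder 0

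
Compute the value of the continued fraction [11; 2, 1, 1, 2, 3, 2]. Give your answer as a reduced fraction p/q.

a_0 = 11: 11/1
a_1 = 2: 23/2
a_2 = 1: 34/3
a_3 = 1: 57/5
a_4 = 2: 148/13
a_5 = 3: 501/44
a_6 = 2: 1150/101

1150/101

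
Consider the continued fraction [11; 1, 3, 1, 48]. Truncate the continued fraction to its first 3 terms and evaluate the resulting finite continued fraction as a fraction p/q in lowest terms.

Compute successive convergents:
a_0 = 11: 11/1
a_1 = 1: 12/1
a_2 = 3: 47/4

47/4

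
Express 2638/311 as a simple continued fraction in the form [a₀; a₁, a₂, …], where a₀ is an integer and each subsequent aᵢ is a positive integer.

[8; 2, 13, 1, 1, 1, 3]

Run the Euclidean algorithm, recording each quotient:
2638 ÷ 311 → quotient 8, remainder 150
311 ÷ 150 → quotient 2, remainder 11
150 ÷ 11 → quotient 13, remainder 7
11 ÷ 7 → quotient 1, remainder 4
7 ÷ 4 → quotient 1, remainder 3
4 ÷ 3 → quotient 1, remainder 1
3 ÷ 1 → quotient 3, remainder 0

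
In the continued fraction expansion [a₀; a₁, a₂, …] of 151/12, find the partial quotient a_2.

1

Repeatedly divide and take the remainder:
151 = 12·12 + 7, so a_0 = 12
12 = 1·7 + 5, so a_1 = 1
7 = 1·5 + 2, so a_2 = 1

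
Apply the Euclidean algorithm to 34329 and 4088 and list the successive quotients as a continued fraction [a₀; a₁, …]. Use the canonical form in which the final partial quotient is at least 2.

[8; 2, 1, 1, 15, 2, 3, 7]

34329 ÷ 4088 → quotient 8, remainder 1625
4088 ÷ 1625 → quotient 2, remainder 838
1625 ÷ 838 → quotient 1, remainder 787
838 ÷ 787 → quotient 1, remainder 51
787 ÷ 51 → quotient 15, remainder 22
51 ÷ 22 → quotient 2, remainder 7
22 ÷ 7 → quotient 3, remainder 1
7 ÷ 1 → quotient 7, remainder 0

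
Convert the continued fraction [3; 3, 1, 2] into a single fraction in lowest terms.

Collapse the nested fraction from the inside out:
Start with 2.
1 + 1/(2/1) = 1 + 1/2 = 3/2
3 + 1/(3/2) = 3 + 2/3 = 11/3
3 + 1/(11/3) = 3 + 3/11 = 36/11

36/11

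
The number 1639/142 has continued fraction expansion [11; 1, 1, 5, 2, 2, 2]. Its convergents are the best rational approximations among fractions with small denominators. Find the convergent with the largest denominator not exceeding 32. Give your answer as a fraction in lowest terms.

277/24

List convergents until the denominator exceeds the bound:
a_0 = 11: 11/1  (≤ bound)
a_1 = 1: 12/1  (≤ bound)
a_2 = 1: 23/2  (≤ bound)
a_3 = 5: 127/11  (≤ bound)
a_4 = 2: 277/24  (≤ bound)
a_5 = 2: 681/59  (> 32, stop)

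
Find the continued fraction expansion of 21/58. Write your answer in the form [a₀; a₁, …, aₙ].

21 ÷ 58 → quotient 0, remainder 21
58 ÷ 21 → quotient 2, remainder 16
21 ÷ 16 → quotient 1, remainder 5
16 ÷ 5 → quotient 3, remainder 1
5 ÷ 1 → quotient 5, remainder 0

[0; 2, 1, 3, 5]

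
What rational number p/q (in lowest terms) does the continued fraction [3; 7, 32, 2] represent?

Start with 2.
32 + 1/(2/1) = 32 + 1/2 = 65/2
7 + 1/(65/2) = 7 + 2/65 = 457/65
3 + 1/(457/65) = 3 + 65/457 = 1436/457

1436/457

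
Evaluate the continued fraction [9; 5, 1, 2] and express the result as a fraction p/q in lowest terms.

Start with 2.
1 + 1/(2/1) = 1 + 1/2 = 3/2
5 + 1/(3/2) = 5 + 2/3 = 17/3
9 + 1/(17/3) = 9 + 3/17 = 156/17

156/17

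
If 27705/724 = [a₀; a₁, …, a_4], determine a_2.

1

27705 ÷ 724 → quotient 38, remainder 193
724 ÷ 193 → quotient 3, remainder 145
193 ÷ 145 → quotient 1, remainder 48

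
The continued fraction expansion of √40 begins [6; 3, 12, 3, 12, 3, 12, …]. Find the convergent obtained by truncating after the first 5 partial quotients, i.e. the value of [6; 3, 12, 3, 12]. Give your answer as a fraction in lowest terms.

8886/1405

Work from the innermost term outward:
Start with 12.
3 + 1/(12/1) = 3 + 1/12 = 37/12
12 + 1/(37/12) = 12 + 12/37 = 456/37
3 + 1/(456/37) = 3 + 37/456 = 1405/456
6 + 1/(1405/456) = 6 + 456/1405 = 8886/1405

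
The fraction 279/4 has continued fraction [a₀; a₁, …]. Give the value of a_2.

3

Repeatedly divide and take the remainder:
279 ÷ 4 → quotient 69, remainder 3
4 ÷ 3 → quotient 1, remainder 1
3 ÷ 1 → quotient 3, remainder 0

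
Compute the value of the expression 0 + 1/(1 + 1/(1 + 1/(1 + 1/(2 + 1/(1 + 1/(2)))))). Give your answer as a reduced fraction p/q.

Collapse the nested fraction from the inside out:
Start with 2.
1 + 1/(2/1) = 1 + 1/2 = 3/2
2 + 1/(3/2) = 2 + 2/3 = 8/3
1 + 1/(8/3) = 1 + 3/8 = 11/8
1 + 1/(11/8) = 1 + 8/11 = 19/11
1 + 1/(19/11) = 1 + 11/19 = 30/19
0 + 1/(30/19) = 0 + 19/30 = 19/30

19/30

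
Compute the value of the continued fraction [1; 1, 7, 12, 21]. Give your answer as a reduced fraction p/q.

3837/2045

Compute successive convergents:
a_0 = 1: 1/1
a_1 = 1: 2/1
a_2 = 7: 15/8
a_3 = 12: 182/97
a_4 = 21: 3837/2045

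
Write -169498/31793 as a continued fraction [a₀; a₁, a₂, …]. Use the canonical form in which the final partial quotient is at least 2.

-169498 = -6·31793 + 21260, so a_0 = -6
31793 = 1·21260 + 10533, so a_1 = 1
21260 = 2·10533 + 194, so a_2 = 2
10533 = 54·194 + 57, so a_3 = 54
194 = 3·57 + 23, so a_4 = 3
57 = 2·23 + 11, so a_5 = 2
23 = 2·11 + 1, so a_6 = 2
11 = 11·1 + 0, so a_7 = 11

[-6; 1, 2, 54, 3, 2, 2, 11]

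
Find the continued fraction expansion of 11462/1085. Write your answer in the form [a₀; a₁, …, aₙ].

[10; 1, 1, 3, 2, 2, 13, 2]

Repeatedly divide and take the remainder:
11462 ÷ 1085 → quotient 10, remainder 612
1085 ÷ 612 → quotient 1, remainder 473
612 ÷ 473 → quotient 1, remainder 139
473 ÷ 139 → quotient 3, remainder 56
139 ÷ 56 → quotient 2, remainder 27
56 ÷ 27 → quotient 2, remainder 2
27 ÷ 2 → quotient 13, remainder 1
2 ÷ 1 → quotient 2, remainder 0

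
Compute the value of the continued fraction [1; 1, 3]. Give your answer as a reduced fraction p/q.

7/4

Start with 3.
1 + 1/(3/1) = 1 + 1/3 = 4/3
1 + 1/(4/3) = 1 + 3/4 = 7/4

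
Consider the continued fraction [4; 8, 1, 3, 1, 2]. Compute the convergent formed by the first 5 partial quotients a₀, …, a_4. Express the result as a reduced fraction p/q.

Build up convergents one term at a time:
a_0 = 4: 4/1
a_1 = 8: 33/8
a_2 = 1: 37/9
a_3 = 3: 144/35
a_4 = 1: 181/44

181/44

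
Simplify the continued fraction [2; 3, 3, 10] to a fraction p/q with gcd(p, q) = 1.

Use the convergent recurrence hₖ = aₖ·hₖ₋₁ + hₖ₋₂ (and likewise for the denominators kₖ):
a_0 = 2: 2/1
a_1 = 3: 7/3
a_2 = 3: 23/10
a_3 = 10: 237/103

237/103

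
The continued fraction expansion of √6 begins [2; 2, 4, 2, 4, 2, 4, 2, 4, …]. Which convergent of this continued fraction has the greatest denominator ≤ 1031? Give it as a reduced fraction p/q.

List convergents until the denominator exceeds the bound:
a_0 = 2: 2/1  (≤ bound)
a_1 = 2: 5/2  (≤ bound)
a_2 = 4: 22/9  (≤ bound)
a_3 = 2: 49/20  (≤ bound)
a_4 = 4: 218/89  (≤ bound)
a_5 = 2: 485/198  (≤ bound)
a_6 = 4: 2158/881  (≤ bound)
a_7 = 2: 4801/1960  (> 1031, stop)

2158/881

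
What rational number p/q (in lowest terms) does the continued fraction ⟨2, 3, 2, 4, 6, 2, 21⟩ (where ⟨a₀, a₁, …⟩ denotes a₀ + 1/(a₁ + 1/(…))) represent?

Start with 21.
2 + 1/(21/1) = 2 + 1/21 = 43/21
6 + 1/(43/21) = 6 + 21/43 = 279/43
4 + 1/(279/43) = 4 + 43/279 = 1159/279
2 + 1/(1159/279) = 2 + 279/1159 = 2597/1159
3 + 1/(2597/1159) = 3 + 1159/2597 = 8950/2597
2 + 1/(8950/2597) = 2 + 2597/8950 = 20497/8950

20497/8950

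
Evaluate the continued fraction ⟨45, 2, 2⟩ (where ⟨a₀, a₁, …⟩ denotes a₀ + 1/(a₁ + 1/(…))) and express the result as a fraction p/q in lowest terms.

Collapse the nested fraction from the inside out:
Start with 2.
2 + 1/(2/1) = 2 + 1/2 = 5/2
45 + 1/(5/2) = 45 + 2/5 = 227/5

227/5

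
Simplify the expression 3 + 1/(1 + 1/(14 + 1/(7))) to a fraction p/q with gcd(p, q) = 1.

Start with 7.
14 + 1/(7/1) = 14 + 1/7 = 99/7
1 + 1/(99/7) = 1 + 7/99 = 106/99
3 + 1/(106/99) = 3 + 99/106 = 417/106

417/106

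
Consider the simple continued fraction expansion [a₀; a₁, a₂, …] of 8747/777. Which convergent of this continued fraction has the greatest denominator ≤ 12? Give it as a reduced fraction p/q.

a_0 = 11: 11/1  (≤ bound)
a_1 = 3: 34/3  (≤ bound)
a_2 = 1: 45/4  (≤ bound)
a_3 = 7: 349/31  (> 12, stop)

45/4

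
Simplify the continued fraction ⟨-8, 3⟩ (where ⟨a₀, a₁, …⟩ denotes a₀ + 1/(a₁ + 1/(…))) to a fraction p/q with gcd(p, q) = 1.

-23/3

Use the convergent recurrence hₖ = aₖ·hₖ₋₁ + hₖ₋₂ (and likewise for the denominators kₖ):
a_0 = -8: -8/1
a_1 = 3: -23/3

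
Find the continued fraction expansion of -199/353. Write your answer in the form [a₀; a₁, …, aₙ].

⌊-199/353⌋ = -1, remainder 154
⌊353/154⌋ = 2, remainder 45
⌊154/45⌋ = 3, remainder 19
⌊45/19⌋ = 2, remainder 7
⌊19/7⌋ = 2, remainder 5
⌊7/5⌋ = 1, remainder 2
⌊5/2⌋ = 2, remainder 1
⌊2/1⌋ = 2, remainder 0

[-1; 2, 3, 2, 2, 1, 2, 2]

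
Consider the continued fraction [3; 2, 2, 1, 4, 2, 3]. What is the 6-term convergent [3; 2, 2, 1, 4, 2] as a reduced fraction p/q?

250/73

Use the convergent recurrence hₖ = aₖ·hₖ₋₁ + hₖ₋₂ (and likewise for the denominators kₖ):
a_0 = 3: 3/1
a_1 = 2: 7/2
a_2 = 2: 17/5
a_3 = 1: 24/7
a_4 = 4: 113/33
a_5 = 2: 250/73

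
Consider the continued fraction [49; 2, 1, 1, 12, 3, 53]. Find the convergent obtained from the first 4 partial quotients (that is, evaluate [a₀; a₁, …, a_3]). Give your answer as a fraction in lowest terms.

Compute successive convergents:
a_0 = 49: 49/1
a_1 = 2: 99/2
a_2 = 1: 148/3
a_3 = 1: 247/5

247/5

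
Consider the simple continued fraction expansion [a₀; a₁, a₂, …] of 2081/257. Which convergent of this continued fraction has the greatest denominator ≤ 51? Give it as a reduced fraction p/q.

332/41

a_0 = 8: 8/1  (≤ bound)
a_1 = 10: 81/10  (≤ bound)
a_2 = 3: 251/31  (≤ bound)
a_3 = 1: 332/41  (≤ bound)
a_4 = 1: 583/72  (> 51, stop)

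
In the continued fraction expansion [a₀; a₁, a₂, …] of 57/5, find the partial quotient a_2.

2

57 ÷ 5 → quotient 11, remainder 2
5 ÷ 2 → quotient 2, remainder 1
2 ÷ 1 → quotient 2, remainder 0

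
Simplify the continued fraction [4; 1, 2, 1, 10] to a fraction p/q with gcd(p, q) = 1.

204/43

Start with 10.
1 + 1/(10/1) = 1 + 1/10 = 11/10
2 + 1/(11/10) = 2 + 10/11 = 32/11
1 + 1/(32/11) = 1 + 11/32 = 43/32
4 + 1/(43/32) = 4 + 32/43 = 204/43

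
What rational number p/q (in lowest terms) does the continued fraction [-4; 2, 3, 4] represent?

Start with 4.
3 + 1/(4/1) = 3 + 1/4 = 13/4
2 + 1/(13/4) = 2 + 4/13 = 30/13
-4 + 1/(30/13) = -4 + 13/30 = -107/30

-107/30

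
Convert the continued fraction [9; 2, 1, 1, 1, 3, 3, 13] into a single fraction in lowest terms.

Start with 13.
3 + 1/(13/1) = 3 + 1/13 = 40/13
3 + 1/(40/13) = 3 + 13/40 = 133/40
1 + 1/(133/40) = 1 + 40/133 = 173/133
1 + 1/(173/133) = 1 + 133/173 = 306/173
1 + 1/(306/173) = 1 + 173/306 = 479/306
2 + 1/(479/306) = 2 + 306/479 = 1264/479
9 + 1/(1264/479) = 9 + 479/1264 = 11855/1264

11855/1264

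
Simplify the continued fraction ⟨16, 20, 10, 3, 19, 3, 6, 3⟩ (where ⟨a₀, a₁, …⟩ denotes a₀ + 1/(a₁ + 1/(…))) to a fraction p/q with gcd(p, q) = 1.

11782401/734117

Work from the innermost term outward:
Start with 3.
6 + 1/(3/1) = 6 + 1/3 = 19/3
3 + 1/(19/3) = 3 + 3/19 = 60/19
19 + 1/(60/19) = 19 + 19/60 = 1159/60
3 + 1/(1159/60) = 3 + 60/1159 = 3537/1159
10 + 1/(3537/1159) = 10 + 1159/3537 = 36529/3537
20 + 1/(36529/3537) = 20 + 3537/36529 = 734117/36529
16 + 1/(734117/36529) = 16 + 36529/734117 = 11782401/734117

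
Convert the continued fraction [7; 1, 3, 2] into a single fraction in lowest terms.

70/9

Start with 2.
3 + 1/(2/1) = 3 + 1/2 = 7/2
1 + 1/(7/2) = 1 + 2/7 = 9/7
7 + 1/(9/7) = 7 + 7/9 = 70/9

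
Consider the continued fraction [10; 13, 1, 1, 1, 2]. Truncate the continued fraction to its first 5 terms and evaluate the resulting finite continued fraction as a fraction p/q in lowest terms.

413/41

Build up convergents one term at a time:
a_0 = 10: 10/1
a_1 = 13: 131/13
a_2 = 1: 141/14
a_3 = 1: 272/27
a_4 = 1: 413/41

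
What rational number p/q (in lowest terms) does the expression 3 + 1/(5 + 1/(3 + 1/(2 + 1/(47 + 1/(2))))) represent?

Start with 2.
47 + 1/(2/1) = 47 + 1/2 = 95/2
2 + 1/(95/2) = 2 + 2/95 = 192/95
3 + 1/(192/95) = 3 + 95/192 = 671/192
5 + 1/(671/192) = 5 + 192/671 = 3547/671
3 + 1/(3547/671) = 3 + 671/3547 = 11312/3547

11312/3547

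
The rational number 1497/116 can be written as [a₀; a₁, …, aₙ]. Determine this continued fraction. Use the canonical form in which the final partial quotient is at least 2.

1497 ÷ 116 → quotient 12, remainder 105
116 ÷ 105 → quotient 1, remainder 11
105 ÷ 11 → quotient 9, remainder 6
11 ÷ 6 → quotient 1, remainder 5
6 ÷ 5 → quotient 1, remainder 1
5 ÷ 1 → quotient 5, remainder 0

[12; 1, 9, 1, 1, 5]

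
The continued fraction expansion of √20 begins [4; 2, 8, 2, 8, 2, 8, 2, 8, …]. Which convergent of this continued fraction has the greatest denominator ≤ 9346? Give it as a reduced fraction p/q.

a_0 = 4: 4/1  (≤ bound)
a_1 = 2: 9/2  (≤ bound)
a_2 = 8: 76/17  (≤ bound)
a_3 = 2: 161/36  (≤ bound)
a_4 = 8: 1364/305  (≤ bound)
a_5 = 2: 2889/646  (≤ bound)
a_6 = 8: 24476/5473  (≤ bound)
a_7 = 2: 51841/11592  (> 9346, stop)

24476/5473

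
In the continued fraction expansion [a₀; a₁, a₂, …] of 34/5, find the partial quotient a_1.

1

34 = 6·5 + 4, so a_0 = 6
5 = 1·4 + 1, so a_1 = 1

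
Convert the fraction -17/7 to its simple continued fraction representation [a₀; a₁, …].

-17 ÷ 7 → quotient -3, remainder 4
7 ÷ 4 → quotient 1, remainder 3
4 ÷ 3 → quotient 1, remainder 1
3 ÷ 1 → quotient 3, remainder 0

[-3; 1, 1, 3]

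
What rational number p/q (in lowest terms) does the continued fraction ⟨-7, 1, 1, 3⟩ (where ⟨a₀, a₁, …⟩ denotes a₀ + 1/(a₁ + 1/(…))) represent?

Start with 3.
1 + 1/(3/1) = 1 + 1/3 = 4/3
1 + 1/(4/3) = 1 + 3/4 = 7/4
-7 + 1/(7/4) = -7 + 4/7 = -45/7

-45/7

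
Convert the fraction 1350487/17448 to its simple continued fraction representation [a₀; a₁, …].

[77; 2, 2, 58, 1, 2, 1, 14]

1350487 = 77·17448 + 6991, so a_0 = 77
17448 = 2·6991 + 3466, so a_1 = 2
6991 = 2·3466 + 59, so a_2 = 2
3466 = 58·59 + 44, so a_3 = 58
59 = 1·44 + 15, so a_4 = 1
44 = 2·15 + 14, so a_5 = 2
15 = 1·14 + 1, so a_6 = 1
14 = 14·1 + 0, so a_7 = 14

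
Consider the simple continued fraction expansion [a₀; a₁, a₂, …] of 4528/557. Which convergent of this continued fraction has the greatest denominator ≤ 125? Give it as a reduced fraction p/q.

943/116

a_0 = 8: 8/1  (≤ bound)
a_1 = 7: 57/7  (≤ bound)
a_2 = 1: 65/8  (≤ bound)
a_3 = 2: 187/23  (≤ bound)
a_4 = 1: 252/31  (≤ bound)
a_5 = 3: 943/116  (≤ bound)
a_6 = 1: 1195/147  (> 125, stop)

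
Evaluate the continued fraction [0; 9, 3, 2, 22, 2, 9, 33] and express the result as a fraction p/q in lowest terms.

100839/936452

a_0 = 0: 0/1
a_1 = 9: 1/9
a_2 = 3: 3/28
a_3 = 2: 7/65
a_4 = 22: 157/1458
a_5 = 2: 321/2981
a_6 = 9: 3046/28287
a_7 = 33: 100839/936452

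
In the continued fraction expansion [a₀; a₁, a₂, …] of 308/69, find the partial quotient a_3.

2

308 = 4·69 + 32, so a_0 = 4
69 = 2·32 + 5, so a_1 = 2
32 = 6·5 + 2, so a_2 = 6
5 = 2·2 + 1, so a_3 = 2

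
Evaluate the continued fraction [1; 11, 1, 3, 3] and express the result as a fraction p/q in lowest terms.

166/153

a_0 = 1: 1/1
a_1 = 11: 12/11
a_2 = 1: 13/12
a_3 = 3: 51/47
a_4 = 3: 166/153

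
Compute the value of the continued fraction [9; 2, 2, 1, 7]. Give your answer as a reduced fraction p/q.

509/54

Use the convergent recurrence hₖ = aₖ·hₖ₋₁ + hₖ₋₂ (and likewise for the denominators kₖ):
a_0 = 9: 9/1
a_1 = 2: 19/2
a_2 = 2: 47/5
a_3 = 1: 66/7
a_4 = 7: 509/54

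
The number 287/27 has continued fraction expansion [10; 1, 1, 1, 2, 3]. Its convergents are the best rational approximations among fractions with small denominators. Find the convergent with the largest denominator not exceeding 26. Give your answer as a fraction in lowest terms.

List convergents until the denominator exceeds the bound:
a_0 = 10: 10/1  (≤ bound)
a_1 = 1: 11/1  (≤ bound)
a_2 = 1: 21/2  (≤ bound)
a_3 = 1: 32/3  (≤ bound)
a_4 = 2: 85/8  (≤ bound)
a_5 = 3: 287/27  (> 26, stop)

85/8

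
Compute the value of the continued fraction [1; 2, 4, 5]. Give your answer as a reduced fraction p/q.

Use the convergent recurrence hₖ = aₖ·hₖ₋₁ + hₖ₋₂ (and likewise for the denominators kₖ):
a_0 = 1: 1/1
a_1 = 2: 3/2
a_2 = 4: 13/9
a_3 = 5: 68/47

68/47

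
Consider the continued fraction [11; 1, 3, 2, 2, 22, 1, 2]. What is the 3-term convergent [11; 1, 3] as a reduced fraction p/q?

Start with 3.
1 + 1/(3/1) = 1 + 1/3 = 4/3
11 + 1/(4/3) = 11 + 3/4 = 47/4

47/4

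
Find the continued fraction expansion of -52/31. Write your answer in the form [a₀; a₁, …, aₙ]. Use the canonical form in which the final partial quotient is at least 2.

[-2; 3, 10]

⌊-52/31⌋ = -2, remainder 10
⌊31/10⌋ = 3, remainder 1
⌊10/1⌋ = 10, remainder 0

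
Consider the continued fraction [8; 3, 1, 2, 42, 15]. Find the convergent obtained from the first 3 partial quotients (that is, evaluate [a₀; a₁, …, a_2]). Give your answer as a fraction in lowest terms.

33/4

Start with 1.
3 + 1/(1/1) = 3 + 1/1 = 4/1
8 + 1/(4/1) = 8 + 1/4 = 33/4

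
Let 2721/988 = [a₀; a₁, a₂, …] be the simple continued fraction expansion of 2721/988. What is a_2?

2721 ÷ 988 → quotient 2, remainder 745
988 ÷ 745 → quotient 1, remainder 243
745 ÷ 243 → quotient 3, remainder 16

3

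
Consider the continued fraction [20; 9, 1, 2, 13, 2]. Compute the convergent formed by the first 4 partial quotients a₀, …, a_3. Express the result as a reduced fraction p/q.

Start with 2.
1 + 1/(2/1) = 1 + 1/2 = 3/2
9 + 1/(3/2) = 9 + 2/3 = 29/3
20 + 1/(29/3) = 20 + 3/29 = 583/29

583/29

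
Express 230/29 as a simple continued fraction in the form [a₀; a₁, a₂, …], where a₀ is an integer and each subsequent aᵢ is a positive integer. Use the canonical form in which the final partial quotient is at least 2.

Apply division with remainder until the remainder is 0:
230 = 7·29 + 27, so a_0 = 7
29 = 1·27 + 2, so a_1 = 1
27 = 13·2 + 1, so a_2 = 13
2 = 2·1 + 0, so a_3 = 2

[7; 1, 13, 2]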